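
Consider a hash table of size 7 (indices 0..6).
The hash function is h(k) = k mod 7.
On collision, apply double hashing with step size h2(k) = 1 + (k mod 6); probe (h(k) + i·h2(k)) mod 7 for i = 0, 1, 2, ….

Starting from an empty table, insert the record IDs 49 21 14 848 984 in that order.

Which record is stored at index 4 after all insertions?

Insert 49: h=0, slot 0 empty → index 0.
Insert 21: h=0, h2=4, slot 0 occupied → index 4.
Insert 14: h=0, h2=3, slot 0 occupied → index 3.
Insert 848: h=1, slot 1 empty → index 1.
Insert 984: h=4, h2=1, slot 4 occupied → index 5.
Table: [49, 848, _, 14, 21, 984, _]

21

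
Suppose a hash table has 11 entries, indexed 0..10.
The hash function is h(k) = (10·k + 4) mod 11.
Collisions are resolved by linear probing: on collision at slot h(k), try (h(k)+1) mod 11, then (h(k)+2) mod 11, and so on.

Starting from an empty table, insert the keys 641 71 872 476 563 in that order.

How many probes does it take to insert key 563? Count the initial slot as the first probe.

3

641: h=1 -> slot 1
71: h=10 -> slot 10
872: h=1, probe 1,2 -> slot 2
476: h=1, probe 1,2,3 -> slot 3
563: h=2, probe 2,3,4 -> slot 4
Table: [_, 641, 872, 476, 563, _, _, _, _, _, 71]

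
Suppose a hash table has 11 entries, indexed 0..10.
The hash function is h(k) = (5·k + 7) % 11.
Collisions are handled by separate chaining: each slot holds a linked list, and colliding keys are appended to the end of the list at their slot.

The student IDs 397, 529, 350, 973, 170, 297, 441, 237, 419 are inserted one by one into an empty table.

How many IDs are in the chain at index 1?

Insert 397: h=1, bucket 1 empty -> new chain.
Insert 529: h=1, bucket 1 nonempty -> append to chain.
Insert 350: h=8, bucket 8 empty -> new chain.
Insert 973: h=10, bucket 10 empty -> new chain.
Insert 170: h=10, bucket 10 nonempty -> append to chain.
Insert 297: h=7, bucket 7 empty -> new chain.
Insert 441: h=1, bucket 1 nonempty -> append to chain.
Insert 237: h=4, bucket 4 empty -> new chain.
Insert 419: h=1, bucket 1 nonempty -> append to chain.
Final buckets:
0: .
1: 397 -> 529 -> 441 -> 419
2: .
3: .
4: 237
5: .
6: .
7: 297
8: 350
9: .
10: 973 -> 170

4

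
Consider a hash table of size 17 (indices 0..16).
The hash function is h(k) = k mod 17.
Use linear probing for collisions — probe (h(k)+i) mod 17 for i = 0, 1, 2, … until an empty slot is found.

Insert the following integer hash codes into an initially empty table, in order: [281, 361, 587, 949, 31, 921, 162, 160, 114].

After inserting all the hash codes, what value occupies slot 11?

281: h=9 → slot 9
361: h=4 → slot 4
587: h=9, probe 9,10 → slot 10
949: h=14 → slot 14
31: h=14, probe 14,15 → slot 15
921: h=3 → slot 3
162: h=9, probe 9,10,11 → slot 11
160: h=7 → slot 7
114: h=12 → slot 12
Table: [-, -, -, 921, 361, -, -, 160, -, 281, 587, 162, 114, -, 949, 31, -]

162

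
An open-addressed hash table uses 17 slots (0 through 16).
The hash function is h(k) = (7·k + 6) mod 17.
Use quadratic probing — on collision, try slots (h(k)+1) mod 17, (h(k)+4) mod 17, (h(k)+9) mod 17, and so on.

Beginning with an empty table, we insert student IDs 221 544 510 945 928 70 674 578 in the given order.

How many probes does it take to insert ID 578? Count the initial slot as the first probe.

5

Insert 221: h=6, slot 6 empty => index 6.
Insert 544: h=6, slot 6 occupied => index 7.
Insert 510: h=6, slots 6,7 occupied => index 10.
Insert 945: h=8, slot 8 empty => index 8.
Insert 928: h=8, slot 8 occupied => index 9.
Insert 70: h=3, slot 3 empty => index 3.
Insert 674: h=15, slot 15 empty => index 15.
Insert 578: h=6, slots 6,7,10,15 occupied => index 5.
Table: [—, —, —, 70, —, 578, 221, 544, 945, 928, 510, —, —, —, —, 674, —]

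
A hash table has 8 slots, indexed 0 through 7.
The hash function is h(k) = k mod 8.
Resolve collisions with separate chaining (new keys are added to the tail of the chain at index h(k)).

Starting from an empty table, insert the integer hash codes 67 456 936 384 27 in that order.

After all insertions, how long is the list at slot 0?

Insert 67: h=3, bucket 3 empty -> new chain.
Insert 456: h=0, bucket 0 empty -> new chain.
Insert 936: h=0, bucket 0 nonempty -> append to chain.
Insert 384: h=0, bucket 0 nonempty -> append to chain.
Insert 27: h=3, bucket 3 nonempty -> append to chain.
Final buckets:
0: 456 -> 936 -> 384
1: ∅
2: ∅
3: 67 -> 27
4: ∅
5: ∅
6: ∅
7: ∅

3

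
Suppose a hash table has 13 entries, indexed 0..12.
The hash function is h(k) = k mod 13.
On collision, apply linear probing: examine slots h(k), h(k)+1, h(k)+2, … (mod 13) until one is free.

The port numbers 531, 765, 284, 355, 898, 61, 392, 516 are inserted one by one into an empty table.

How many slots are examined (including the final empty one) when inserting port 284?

3

531 hashes to 11; slot 11 is free -> place at 11.
765 hashes to 11; 11 taken -> place at 12.
284 hashes to 11; 11,12 taken -> place at 0.
355 hashes to 4; slot 4 is free -> place at 4.
898 hashes to 1; slot 1 is free -> place at 1.
61 hashes to 9; slot 9 is free -> place at 9.
392 hashes to 2; slot 2 is free -> place at 2.
516 hashes to 9; 9 taken -> place at 10.
Table: [284, 898, 392, ., 355, ., ., ., ., 61, 516, 531, 765]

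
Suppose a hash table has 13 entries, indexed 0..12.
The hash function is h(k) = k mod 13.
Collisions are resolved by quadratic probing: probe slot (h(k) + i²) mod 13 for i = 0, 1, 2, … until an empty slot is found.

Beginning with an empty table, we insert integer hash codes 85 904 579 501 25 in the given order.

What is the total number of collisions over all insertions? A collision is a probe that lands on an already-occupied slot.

Insert 85: h=7, slot 7 empty → index 7.
Insert 904: h=7, slot 7 occupied → index 8.
Insert 579: h=7, slots 7,8 occupied → index 11.
Insert 501: h=7, slots 7,8,11 occupied → index 3.
Insert 25: h=12, slot 12 empty → index 12.
Table: [., ., ., 501, ., ., ., 85, 904, ., ., 579, 25]

6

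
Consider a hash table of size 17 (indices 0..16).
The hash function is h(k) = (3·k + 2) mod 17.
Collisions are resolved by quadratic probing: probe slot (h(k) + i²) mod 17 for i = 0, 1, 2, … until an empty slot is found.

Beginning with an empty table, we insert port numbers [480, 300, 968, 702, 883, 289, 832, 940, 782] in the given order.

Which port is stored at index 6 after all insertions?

782

480: h=14 => slot 14
300: h=1 => slot 1
968: h=16 => slot 16
702: h=0 => slot 0
883: h=16, probe 16,0,3 => slot 3
289: h=2 => slot 2
832: h=16, probe 16,0,3,8 => slot 8
940: h=0, probe 0,1,4 => slot 4
782: h=2, probe 2,3,6 => slot 6
Table: [702, 300, 289, 883, 940, _, 782, _, 832, _, _, _, _, _, 480, _, 968]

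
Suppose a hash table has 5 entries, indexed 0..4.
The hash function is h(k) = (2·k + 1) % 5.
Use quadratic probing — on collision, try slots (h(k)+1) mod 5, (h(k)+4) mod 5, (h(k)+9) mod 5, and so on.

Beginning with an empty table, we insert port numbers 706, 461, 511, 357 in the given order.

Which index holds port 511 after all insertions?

2

706: h=3 -> slot 3
461: h=3, probe 3,4 -> slot 4
511: h=3, probe 3,4,2 -> slot 2
357: h=0 -> slot 0
Table: [357, _, 511, 706, 461]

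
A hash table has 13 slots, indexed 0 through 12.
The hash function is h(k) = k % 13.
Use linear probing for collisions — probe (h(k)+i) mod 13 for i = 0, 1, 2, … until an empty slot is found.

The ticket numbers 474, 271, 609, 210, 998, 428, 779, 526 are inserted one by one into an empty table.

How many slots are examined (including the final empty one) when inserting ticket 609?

474 hashes to 6; slot 6 is free → place at 6.
271 hashes to 11; slot 11 is free → place at 11.
609 hashes to 11; 11 taken → place at 12.
210 hashes to 2; slot 2 is free → place at 2.
998 hashes to 10; slot 10 is free → place at 10.
428 hashes to 12; 12 taken → place at 0.
779 hashes to 12; 12,0 taken → place at 1.
526 hashes to 6; 6 taken → place at 7.
Table: [428, 779, 210, ., ., ., 474, 526, ., ., 998, 271, 609]

2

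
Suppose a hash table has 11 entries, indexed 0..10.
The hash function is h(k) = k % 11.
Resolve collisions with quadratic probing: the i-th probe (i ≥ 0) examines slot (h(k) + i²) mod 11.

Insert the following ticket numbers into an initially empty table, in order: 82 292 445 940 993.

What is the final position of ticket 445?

Insert 82: h=5, slot 5 empty -> index 5.
Insert 292: h=6, slot 6 empty -> index 6.
Insert 445: h=5, slots 5,6 occupied -> index 9.
Insert 940: h=5, slots 5,6,9 occupied -> index 3.
Insert 993: h=3, slot 3 occupied -> index 4.
Table: [., ., ., 940, 993, 82, 292, ., ., 445, .]

9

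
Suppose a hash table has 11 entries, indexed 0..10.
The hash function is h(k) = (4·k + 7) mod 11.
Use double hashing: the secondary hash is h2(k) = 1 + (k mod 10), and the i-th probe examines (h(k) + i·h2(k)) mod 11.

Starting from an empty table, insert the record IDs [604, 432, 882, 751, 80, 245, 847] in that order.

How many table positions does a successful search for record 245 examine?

6

Insert 604: h=3, slot 3 empty -> index 3.
Insert 432: h=8, slot 8 empty -> index 8.
Insert 882: h=4, slot 4 empty -> index 4.
Insert 751: h=8, h2=2, slot 8 occupied -> index 10.
Insert 80: h=8, h2=1, slot 8 occupied -> index 9.
Insert 245: h=8, h2=6, slots 8,3,9,4,10 occupied -> index 5.
Insert 847: h=7, slot 7 empty -> index 7.
Table: [-, -, -, 604, 882, 245, -, 847, 432, 80, 751]
Lookup 245: h=8, h2=6, probe 8,3,9,4,10,5 → found at 5.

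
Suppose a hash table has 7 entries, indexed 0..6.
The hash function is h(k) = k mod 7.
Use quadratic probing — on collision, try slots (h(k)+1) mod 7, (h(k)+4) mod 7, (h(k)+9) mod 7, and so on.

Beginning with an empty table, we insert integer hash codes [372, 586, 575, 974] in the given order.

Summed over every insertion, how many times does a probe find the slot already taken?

4

Insert 372: h=1, slot 1 empty → index 1.
Insert 586: h=5, slot 5 empty → index 5.
Insert 575: h=1, slot 1 occupied → index 2.
Insert 974: h=1, slots 1,2,5 occupied → index 3.
Table: [-, 372, 575, 974, -, 586, -]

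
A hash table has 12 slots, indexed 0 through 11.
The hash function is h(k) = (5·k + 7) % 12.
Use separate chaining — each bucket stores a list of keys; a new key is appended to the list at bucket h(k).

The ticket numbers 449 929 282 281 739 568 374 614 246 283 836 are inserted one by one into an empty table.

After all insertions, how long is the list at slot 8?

3

Insert 449: h=8, bucket 8 empty → new chain.
Insert 929: h=8, bucket 8 nonempty → append to chain.
Insert 282: h=1, bucket 1 empty → new chain.
Insert 281: h=8, bucket 8 nonempty → append to chain.
Insert 739: h=6, bucket 6 empty → new chain.
Insert 568: h=3, bucket 3 empty → new chain.
Insert 374: h=5, bucket 5 empty → new chain.
Insert 614: h=5, bucket 5 nonempty → append to chain.
Insert 246: h=1, bucket 1 nonempty → append to chain.
Insert 283: h=6, bucket 6 nonempty → append to chain.
Insert 836: h=11, bucket 11 empty → new chain.
Final buckets:
0: .
1: 282 -> 246
2: .
3: 568
4: .
5: 374 -> 614
6: 739 -> 283
7: .
8: 449 -> 929 -> 281
9: .
10: .
11: 836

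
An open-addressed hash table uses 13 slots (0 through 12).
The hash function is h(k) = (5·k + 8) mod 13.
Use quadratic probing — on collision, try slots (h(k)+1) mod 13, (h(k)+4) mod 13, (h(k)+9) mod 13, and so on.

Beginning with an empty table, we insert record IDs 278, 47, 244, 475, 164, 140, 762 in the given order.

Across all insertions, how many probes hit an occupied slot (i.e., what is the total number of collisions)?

6

278 hashes to 7; slot 7 is free -> place at 7.
47 hashes to 9; slot 9 is free -> place at 9.
244 hashes to 6; slot 6 is free -> place at 6.
475 hashes to 4; slot 4 is free -> place at 4.
164 hashes to 9; 9 taken -> place at 10.
140 hashes to 6; 6,7,10 taken -> place at 2.
762 hashes to 9; 9,10 taken -> place at 0.
Table: [762, —, 140, —, 475, —, 244, 278, —, 47, 164, —, —]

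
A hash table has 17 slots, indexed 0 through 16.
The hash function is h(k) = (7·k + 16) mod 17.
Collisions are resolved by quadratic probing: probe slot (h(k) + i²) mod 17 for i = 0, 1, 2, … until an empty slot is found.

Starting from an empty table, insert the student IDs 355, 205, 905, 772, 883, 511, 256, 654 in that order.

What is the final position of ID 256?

15

355 hashes to 2; slot 2 is free → place at 2.
205 hashes to 6; slot 6 is free → place at 6.
905 hashes to 10; slot 10 is free → place at 10.
772 hashes to 14; slot 14 is free → place at 14.
883 hashes to 9; slot 9 is free → place at 9.
511 hashes to 6; 6 taken → place at 7.
256 hashes to 6; 6,7,10 taken → place at 15.
654 hashes to 4; slot 4 is free → place at 4.
Table: [., ., 355, ., 654, ., 205, 511, ., 883, 905, ., ., ., 772, 256, .]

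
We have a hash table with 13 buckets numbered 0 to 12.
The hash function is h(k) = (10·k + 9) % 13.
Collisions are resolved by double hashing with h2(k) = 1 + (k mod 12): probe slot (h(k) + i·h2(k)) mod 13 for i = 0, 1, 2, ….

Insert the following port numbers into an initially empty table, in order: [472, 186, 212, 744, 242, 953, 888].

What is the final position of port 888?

472: h=10 → slot 10
186: h=10, h2=7, probe 10,4 → slot 4
212: h=10, h2=9, probe 10,6 → slot 6
744: h=0 → slot 0
242: h=11 → slot 11
953: h=10, h2=6, probe 10,3 → slot 3
888: h=10, h2=1, probe 10,11,12 → slot 12
Table: [744, ., ., 953, 186, ., 212, ., ., ., 472, 242, 888]

12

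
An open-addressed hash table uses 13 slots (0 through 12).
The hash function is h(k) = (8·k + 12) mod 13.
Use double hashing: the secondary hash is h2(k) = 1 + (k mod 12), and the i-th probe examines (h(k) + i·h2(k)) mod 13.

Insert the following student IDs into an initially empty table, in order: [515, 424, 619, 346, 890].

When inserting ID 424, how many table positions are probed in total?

2

Insert 515: h=11, slot 11 empty → index 11.
Insert 424: h=11, h2=5, slot 11 occupied → index 3.
Insert 619: h=11, h2=8, slot 11 occupied → index 6.
Insert 346: h=11, h2=11, slot 11 occupied → index 9.
Insert 890: h=8, slot 8 empty → index 8.
Table: [_, _, _, 424, _, _, 619, _, 890, 346, _, 515, _]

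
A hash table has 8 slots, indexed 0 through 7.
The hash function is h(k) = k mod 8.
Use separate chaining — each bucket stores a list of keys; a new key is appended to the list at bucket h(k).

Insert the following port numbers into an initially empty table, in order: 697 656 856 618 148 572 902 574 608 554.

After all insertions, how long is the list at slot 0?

Insert 697: h=1, bucket 1 empty → new chain.
Insert 656: h=0, bucket 0 empty → new chain.
Insert 856: h=0, bucket 0 nonempty → append to chain.
Insert 618: h=2, bucket 2 empty → new chain.
Insert 148: h=4, bucket 4 empty → new chain.
Insert 572: h=4, bucket 4 nonempty → append to chain.
Insert 902: h=6, bucket 6 empty → new chain.
Insert 574: h=6, bucket 6 nonempty → append to chain.
Insert 608: h=0, bucket 0 nonempty → append to chain.
Insert 554: h=2, bucket 2 nonempty → append to chain.
Final buckets:
0: 656 -> 856 -> 608
1: 697
2: 618 -> 554
3: .
4: 148 -> 572
5: .
6: 902 -> 574
7: .

3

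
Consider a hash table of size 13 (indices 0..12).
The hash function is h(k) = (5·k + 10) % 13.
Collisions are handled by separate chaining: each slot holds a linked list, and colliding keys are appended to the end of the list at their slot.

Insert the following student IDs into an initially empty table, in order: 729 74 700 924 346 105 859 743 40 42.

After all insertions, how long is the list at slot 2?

729 -> bucket 2
74 -> bucket 3
700 -> bucket 0
924 -> bucket 2 (collision)
346 -> bucket 11
105 -> bucket 2 (collision)
859 -> bucket 2 (collision)
743 -> bucket 7
40 -> bucket 2 (collision)
42 -> bucket 12
Final buckets:
0: 700
1: ∅
2: 729 -> 924 -> 105 -> 859 -> 40
3: 74
4: ∅
5: ∅
6: ∅
7: 743
8: ∅
9: ∅
10: ∅
11: 346
12: 42

5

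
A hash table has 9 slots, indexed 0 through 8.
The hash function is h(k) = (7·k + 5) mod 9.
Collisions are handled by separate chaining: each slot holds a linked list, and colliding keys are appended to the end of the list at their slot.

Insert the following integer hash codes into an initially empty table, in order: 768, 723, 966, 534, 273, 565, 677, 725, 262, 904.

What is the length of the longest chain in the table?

Insert 768: h=8, bucket 8 empty → new chain.
Insert 723: h=8, bucket 8 nonempty → append to chain.
Insert 966: h=8, bucket 8 nonempty → append to chain.
Insert 534: h=8, bucket 8 nonempty → append to chain.
Insert 273: h=8, bucket 8 nonempty → append to chain.
Insert 565: h=0, bucket 0 empty → new chain.
Insert 677: h=1, bucket 1 empty → new chain.
Insert 725: h=4, bucket 4 empty → new chain.
Insert 262: h=3, bucket 3 empty → new chain.
Insert 904: h=6, bucket 6 empty → new chain.
Final buckets:
0: 565
1: 677
2: ∅
3: 262
4: 725
5: ∅
6: 904
7: ∅
8: 768 -> 723 -> 966 -> 534 -> 273

5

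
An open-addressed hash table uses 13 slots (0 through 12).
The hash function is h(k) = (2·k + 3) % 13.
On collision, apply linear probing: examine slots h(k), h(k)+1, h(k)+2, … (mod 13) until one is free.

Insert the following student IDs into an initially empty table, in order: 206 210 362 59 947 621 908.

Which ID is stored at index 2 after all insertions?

206: h=12 → slot 12
210: h=7 → slot 7
362: h=12, probe 12,0 → slot 0
59: h=4 → slot 4
947: h=12, probe 12,0,1 → slot 1
621: h=10 → slot 10
908: h=12, probe 12,0,1,2 → slot 2
Table: [362, 947, 908, _, 59, _, _, 210, _, _, 621, _, 206]

908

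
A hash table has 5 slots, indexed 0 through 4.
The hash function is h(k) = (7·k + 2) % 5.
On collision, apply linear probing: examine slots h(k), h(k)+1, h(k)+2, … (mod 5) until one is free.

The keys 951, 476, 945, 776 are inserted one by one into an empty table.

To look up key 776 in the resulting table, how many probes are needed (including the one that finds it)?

3

951: h=4 -> slot 4
476: h=4, probe 4,0 -> slot 0
945: h=2 -> slot 2
776: h=4, probe 4,0,1 -> slot 1
Table: [476, 776, 945, -, 951]
Lookup 776: h=4, probe 4,0,1 → found at 1.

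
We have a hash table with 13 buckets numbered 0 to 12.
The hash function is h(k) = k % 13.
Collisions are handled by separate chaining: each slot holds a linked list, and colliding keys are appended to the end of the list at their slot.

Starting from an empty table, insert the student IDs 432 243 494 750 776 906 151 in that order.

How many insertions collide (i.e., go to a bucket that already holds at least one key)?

3

Insert 432: h=3, bucket 3 empty -> new chain.
Insert 243: h=9, bucket 9 empty -> new chain.
Insert 494: h=0, bucket 0 empty -> new chain.
Insert 750: h=9, bucket 9 nonempty -> append to chain.
Insert 776: h=9, bucket 9 nonempty -> append to chain.
Insert 906: h=9, bucket 9 nonempty -> append to chain.
Insert 151: h=8, bucket 8 empty -> new chain.
Final buckets:
0: 494
1: _
2: _
3: 432
4: _
5: _
6: _
7: _
8: 151
9: 243 -> 750 -> 776 -> 906
10: _
11: _
12: _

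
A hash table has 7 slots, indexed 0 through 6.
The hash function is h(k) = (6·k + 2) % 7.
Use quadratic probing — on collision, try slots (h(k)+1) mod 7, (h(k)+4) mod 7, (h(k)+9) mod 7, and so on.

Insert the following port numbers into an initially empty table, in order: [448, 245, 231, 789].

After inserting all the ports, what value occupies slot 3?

448: h=2 -> slot 2
245: h=2, probe 2,3 -> slot 3
231: h=2, probe 2,3,6 -> slot 6
789: h=4 -> slot 4
Table: [—, —, 448, 245, 789, —, 231]

245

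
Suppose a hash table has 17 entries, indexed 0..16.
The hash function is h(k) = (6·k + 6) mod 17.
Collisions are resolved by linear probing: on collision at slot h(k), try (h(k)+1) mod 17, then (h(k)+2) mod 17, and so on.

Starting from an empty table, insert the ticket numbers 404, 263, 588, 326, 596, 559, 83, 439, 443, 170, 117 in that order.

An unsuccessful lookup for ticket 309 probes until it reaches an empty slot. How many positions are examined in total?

2

404: h=16 => slot 16
263: h=3 => slot 3
588: h=15 => slot 15
326: h=7 => slot 7
596: h=12 => slot 12
559: h=11 => slot 11
83: h=11, probe 11,12,13 => slot 13
439: h=5 => slot 5
443: h=12, probe 12,13,14 => slot 14
170: h=6 => slot 6
117: h=11, probe 11,12,13,14,15,16,0 => slot 0
Table: [117, _, _, 263, _, 439, 170, 326, _, _, _, 559, 596, 83, 443, 588, 404]
Lookup 309: h=7, probe 7,8 → slot 8 empty, not found.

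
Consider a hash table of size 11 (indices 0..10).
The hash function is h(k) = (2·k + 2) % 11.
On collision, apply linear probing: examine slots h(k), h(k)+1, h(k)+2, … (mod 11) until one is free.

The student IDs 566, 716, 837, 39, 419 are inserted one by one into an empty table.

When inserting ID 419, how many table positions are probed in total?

3

Insert 566: h=1, slot 1 empty → index 1.
Insert 716: h=4, slot 4 empty → index 4.
Insert 837: h=4, slot 4 occupied → index 5.
Insert 39: h=3, slot 3 empty → index 3.
Insert 419: h=4, slots 4,5 occupied → index 6.
Table: [., 566, ., 39, 716, 837, 419, ., ., ., .]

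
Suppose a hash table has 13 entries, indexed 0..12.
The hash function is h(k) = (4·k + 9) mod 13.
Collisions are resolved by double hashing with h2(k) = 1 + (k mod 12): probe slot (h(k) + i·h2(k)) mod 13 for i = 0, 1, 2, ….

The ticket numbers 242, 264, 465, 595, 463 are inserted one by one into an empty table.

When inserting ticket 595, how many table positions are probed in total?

2

Insert 242: h=2, slot 2 empty => index 2.
Insert 264: h=12, slot 12 empty => index 12.
Insert 465: h=10, slot 10 empty => index 10.
Insert 595: h=10, h2=8, slot 10 occupied => index 5.
Insert 463: h=2, h2=8, slots 2,10,5 occupied => index 0.
Table: [463, ., 242, ., ., 595, ., ., ., ., 465, ., 264]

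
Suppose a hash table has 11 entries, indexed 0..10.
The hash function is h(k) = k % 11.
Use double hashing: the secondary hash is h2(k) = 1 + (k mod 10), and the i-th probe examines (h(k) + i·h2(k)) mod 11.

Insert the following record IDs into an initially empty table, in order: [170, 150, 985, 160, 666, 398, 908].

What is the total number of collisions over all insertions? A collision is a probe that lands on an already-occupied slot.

Insert 170: h=5, slot 5 empty → index 5.
Insert 150: h=7, slot 7 empty → index 7.
Insert 985: h=6, slot 6 empty → index 6.
Insert 160: h=6, h2=1, slots 6,7 occupied → index 8.
Insert 666: h=6, h2=7, slot 6 occupied → index 2.
Insert 398: h=2, h2=9, slot 2 occupied → index 0.
Insert 908: h=6, h2=9, slot 6 occupied → index 4.
Table: [398, -, 666, -, 908, 170, 985, 150, 160, -, -]

5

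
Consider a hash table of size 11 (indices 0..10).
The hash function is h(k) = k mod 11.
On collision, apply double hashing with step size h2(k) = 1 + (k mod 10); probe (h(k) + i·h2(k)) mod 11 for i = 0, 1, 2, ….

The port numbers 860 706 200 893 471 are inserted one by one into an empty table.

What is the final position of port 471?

0

860: h=2 → slot 2
706: h=2, h2=7, probe 2,9 → slot 9
200: h=2, h2=1, probe 2,3 → slot 3
893: h=2, h2=4, probe 2,6 → slot 6
471: h=9, h2=2, probe 9,0 → slot 0
Table: [471, ∅, 860, 200, ∅, ∅, 893, ∅, ∅, 706, ∅]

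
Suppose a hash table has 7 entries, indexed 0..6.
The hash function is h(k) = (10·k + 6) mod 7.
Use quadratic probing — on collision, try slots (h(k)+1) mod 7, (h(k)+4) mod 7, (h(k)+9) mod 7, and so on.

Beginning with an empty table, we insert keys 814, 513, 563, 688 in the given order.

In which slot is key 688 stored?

2

Insert 814: h=5, slot 5 empty -> index 5.
Insert 513: h=5, slot 5 occupied -> index 6.
Insert 563: h=1, slot 1 empty -> index 1.
Insert 688: h=5, slots 5,6 occupied -> index 2.
Table: [_, 563, 688, _, _, 814, 513]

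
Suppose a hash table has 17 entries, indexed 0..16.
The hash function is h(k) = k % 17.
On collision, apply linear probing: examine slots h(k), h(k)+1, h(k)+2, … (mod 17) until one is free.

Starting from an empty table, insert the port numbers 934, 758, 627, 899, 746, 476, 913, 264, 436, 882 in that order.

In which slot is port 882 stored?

Insert 934: h=16, slot 16 empty → index 16.
Insert 758: h=10, slot 10 empty → index 10.
Insert 627: h=15, slot 15 empty → index 15.
Insert 899: h=15, slots 15,16 occupied → index 0.
Insert 746: h=15, slots 15,16,0 occupied → index 1.
Insert 476: h=0, slots 0,1 occupied → index 2.
Insert 913: h=12, slot 12 empty → index 12.
Insert 264: h=9, slot 9 empty → index 9.
Insert 436: h=11, slot 11 empty → index 11.
Insert 882: h=15, slots 15,16,0,1,2 occupied → index 3.
Table: [899, 746, 476, 882, —, —, —, —, —, 264, 758, 436, 913, —, —, 627, 934]

3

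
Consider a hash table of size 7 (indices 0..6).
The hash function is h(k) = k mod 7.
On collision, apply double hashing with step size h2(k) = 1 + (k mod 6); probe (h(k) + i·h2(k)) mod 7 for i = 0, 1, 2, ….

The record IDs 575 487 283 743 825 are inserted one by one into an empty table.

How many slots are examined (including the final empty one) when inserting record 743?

575: h=1 → slot 1
487: h=4 → slot 4
283: h=3 → slot 3
743: h=1, h2=6, probe 1,0 → slot 0
825: h=6 → slot 6
Table: [743, 575, -, 283, 487, -, 825]

2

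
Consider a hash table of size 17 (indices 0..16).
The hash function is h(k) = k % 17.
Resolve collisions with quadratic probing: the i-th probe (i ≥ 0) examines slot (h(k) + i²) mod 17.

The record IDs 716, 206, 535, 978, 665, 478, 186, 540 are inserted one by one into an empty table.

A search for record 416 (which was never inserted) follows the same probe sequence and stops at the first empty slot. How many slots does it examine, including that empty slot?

716: h=2 → slot 2
206: h=2, probe 2,3 → slot 3
535: h=8 → slot 8
978: h=9 → slot 9
665: h=2, probe 2,3,6 → slot 6
478: h=2, probe 2,3,6,11 → slot 11
186: h=16 → slot 16
540: h=13 → slot 13
Table: [∅, ∅, 716, 206, ∅, ∅, 665, ∅, 535, 978, ∅, 478, ∅, 540, ∅, ∅, 186]
Lookup 416: h=8, probe 8,9,12 → slot 12 empty, not found.

3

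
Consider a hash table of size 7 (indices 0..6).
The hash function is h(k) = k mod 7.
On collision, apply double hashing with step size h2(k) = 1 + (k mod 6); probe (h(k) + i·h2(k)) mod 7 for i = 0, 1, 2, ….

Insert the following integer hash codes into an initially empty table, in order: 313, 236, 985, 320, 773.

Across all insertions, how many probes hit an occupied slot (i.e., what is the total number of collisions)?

313 hashes to 5; slot 5 is free -> place at 5.
236 hashes to 5, h2=3; 5 taken -> place at 1.
985 hashes to 5, h2=2; 5 taken -> place at 0.
320 hashes to 5, h2=3; 5,1 taken -> place at 4.
773 hashes to 3; slot 3 is free -> place at 3.
Table: [985, 236, _, 773, 320, 313, _]

4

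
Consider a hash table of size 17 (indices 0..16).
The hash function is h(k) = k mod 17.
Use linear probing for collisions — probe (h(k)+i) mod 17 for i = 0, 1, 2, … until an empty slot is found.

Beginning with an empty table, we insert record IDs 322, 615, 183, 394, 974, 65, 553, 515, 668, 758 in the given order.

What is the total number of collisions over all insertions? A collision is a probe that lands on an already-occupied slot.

4

Insert 322: h=16, slot 16 empty => index 16.
Insert 615: h=3, slot 3 empty => index 3.
Insert 183: h=13, slot 13 empty => index 13.
Insert 394: h=3, slot 3 occupied => index 4.
Insert 974: h=5, slot 5 empty => index 5.
Insert 65: h=14, slot 14 empty => index 14.
Insert 553: h=9, slot 9 empty => index 9.
Insert 515: h=5, slot 5 occupied => index 6.
Insert 668: h=5, slots 5,6 occupied => index 7.
Insert 758: h=10, slot 10 empty => index 10.
Table: [_, _, _, 615, 394, 974, 515, 668, _, 553, 758, _, _, 183, 65, _, 322]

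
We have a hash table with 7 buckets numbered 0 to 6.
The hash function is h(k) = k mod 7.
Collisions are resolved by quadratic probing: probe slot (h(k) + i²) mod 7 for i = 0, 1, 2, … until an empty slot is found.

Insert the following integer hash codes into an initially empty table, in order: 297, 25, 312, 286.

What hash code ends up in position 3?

297

297: h=3 → slot 3
25: h=4 → slot 4
312: h=4, probe 4,5 → slot 5
286: h=6 → slot 6
Table: [., ., ., 297, 25, 312, 286]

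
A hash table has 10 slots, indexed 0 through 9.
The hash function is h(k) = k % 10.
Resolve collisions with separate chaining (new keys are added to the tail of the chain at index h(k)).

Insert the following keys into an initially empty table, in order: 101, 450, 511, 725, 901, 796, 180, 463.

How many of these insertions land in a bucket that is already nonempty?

3

Insert 101: h=1, bucket 1 empty -> new chain.
Insert 450: h=0, bucket 0 empty -> new chain.
Insert 511: h=1, bucket 1 nonempty -> append to chain.
Insert 725: h=5, bucket 5 empty -> new chain.
Insert 901: h=1, bucket 1 nonempty -> append to chain.
Insert 796: h=6, bucket 6 empty -> new chain.
Insert 180: h=0, bucket 0 nonempty -> append to chain.
Insert 463: h=3, bucket 3 empty -> new chain.
Final buckets:
0: 450 -> 180
1: 101 -> 511 -> 901
2: .
3: 463
4: .
5: 725
6: 796
7: .
8: .
9: .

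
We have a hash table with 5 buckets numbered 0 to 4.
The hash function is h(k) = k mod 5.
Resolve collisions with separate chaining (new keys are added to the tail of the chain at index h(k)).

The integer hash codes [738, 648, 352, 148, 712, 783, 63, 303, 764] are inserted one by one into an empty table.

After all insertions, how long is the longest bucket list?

6

Insert 738: h=3, bucket 3 empty -> new chain.
Insert 648: h=3, bucket 3 nonempty -> append to chain.
Insert 352: h=2, bucket 2 empty -> new chain.
Insert 148: h=3, bucket 3 nonempty -> append to chain.
Insert 712: h=2, bucket 2 nonempty -> append to chain.
Insert 783: h=3, bucket 3 nonempty -> append to chain.
Insert 63: h=3, bucket 3 nonempty -> append to chain.
Insert 303: h=3, bucket 3 nonempty -> append to chain.
Insert 764: h=4, bucket 4 empty -> new chain.
Final buckets:
0: _
1: _
2: 352 -> 712
3: 738 -> 648 -> 148 -> 783 -> 63 -> 303
4: 764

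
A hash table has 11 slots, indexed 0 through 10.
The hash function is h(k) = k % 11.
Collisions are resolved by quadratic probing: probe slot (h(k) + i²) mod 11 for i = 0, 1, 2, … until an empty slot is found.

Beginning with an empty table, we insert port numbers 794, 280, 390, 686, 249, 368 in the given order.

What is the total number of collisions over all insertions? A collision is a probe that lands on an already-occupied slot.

Insert 794: h=2, slot 2 empty → index 2.
Insert 280: h=5, slot 5 empty → index 5.
Insert 390: h=5, slot 5 occupied → index 6.
Insert 686: h=4, slot 4 empty → index 4.
Insert 249: h=7, slot 7 empty → index 7.
Insert 368: h=5, slots 5,6 occupied → index 9.
Table: [-, -, 794, -, 686, 280, 390, 249, -, 368, -]

3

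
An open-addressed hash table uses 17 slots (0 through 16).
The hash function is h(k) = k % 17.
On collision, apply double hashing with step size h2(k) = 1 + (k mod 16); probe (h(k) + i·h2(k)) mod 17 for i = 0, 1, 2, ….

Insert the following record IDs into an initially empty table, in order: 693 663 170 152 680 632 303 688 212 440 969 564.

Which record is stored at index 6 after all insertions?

564

693 hashes to 13; slot 13 is free → place at 13.
663 hashes to 0; slot 0 is free → place at 0.
170 hashes to 0, h2=11; 0 taken → place at 11.
152 hashes to 16; slot 16 is free → place at 16.
680 hashes to 0, h2=9; 0 taken → place at 9.
632 hashes to 3; slot 3 is free → place at 3.
303 hashes to 14; slot 14 is free → place at 14.
688 hashes to 8; slot 8 is free → place at 8.
212 hashes to 8, h2=5; 8,13 taken → place at 1.
440 hashes to 15; slot 15 is free → place at 15.
969 hashes to 0, h2=10; 0 taken → place at 10.
564 hashes to 3, h2=5; 3,8,13,1 taken → place at 6.
Table: [663, 212, —, 632, —, —, 564, —, 688, 680, 969, 170, —, 693, 303, 440, 152]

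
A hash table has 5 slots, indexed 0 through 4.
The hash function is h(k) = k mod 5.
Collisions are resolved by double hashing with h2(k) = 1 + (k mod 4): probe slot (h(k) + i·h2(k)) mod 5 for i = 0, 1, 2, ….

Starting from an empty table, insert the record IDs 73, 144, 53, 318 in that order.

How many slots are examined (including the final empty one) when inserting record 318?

73: h=3 => slot 3
144: h=4 => slot 4
53: h=3, h2=2, probe 3,0 => slot 0
318: h=3, h2=3, probe 3,1 => slot 1
Table: [53, 318, -, 73, 144]

2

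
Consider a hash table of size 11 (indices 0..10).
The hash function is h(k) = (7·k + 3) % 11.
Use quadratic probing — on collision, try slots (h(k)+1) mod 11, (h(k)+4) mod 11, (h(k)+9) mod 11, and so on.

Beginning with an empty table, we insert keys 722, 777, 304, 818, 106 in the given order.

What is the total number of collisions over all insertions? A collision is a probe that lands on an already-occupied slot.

722: h=8 -> slot 8
777: h=8, probe 8,9 -> slot 9
304: h=8, probe 8,9,1 -> slot 1
818: h=9, probe 9,10 -> slot 10
106: h=8, probe 8,9,1,6 -> slot 6
Table: [∅, 304, ∅, ∅, ∅, ∅, 106, ∅, 722, 777, 818]

7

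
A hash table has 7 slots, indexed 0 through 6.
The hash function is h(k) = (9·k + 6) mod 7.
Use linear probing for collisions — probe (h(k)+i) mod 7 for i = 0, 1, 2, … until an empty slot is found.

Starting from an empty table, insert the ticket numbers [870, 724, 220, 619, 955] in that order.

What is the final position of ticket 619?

0

870: h=3 => slot 3
724: h=5 => slot 5
220: h=5, probe 5,6 => slot 6
619: h=5, probe 5,6,0 => slot 0
955: h=5, probe 5,6,0,1 => slot 1
Table: [619, 955, -, 870, -, 724, 220]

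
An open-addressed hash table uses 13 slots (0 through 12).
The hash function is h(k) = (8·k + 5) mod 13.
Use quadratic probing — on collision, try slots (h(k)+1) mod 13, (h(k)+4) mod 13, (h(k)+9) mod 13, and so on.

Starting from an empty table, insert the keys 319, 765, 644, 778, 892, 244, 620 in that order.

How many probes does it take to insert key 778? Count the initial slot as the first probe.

319: h=9 → slot 9
765: h=2 → slot 2
644: h=9, probe 9,10 → slot 10
778: h=2, probe 2,3 → slot 3
892: h=4 → slot 4
244: h=7 → slot 7
620: h=12 → slot 12
Table: [∅, ∅, 765, 778, 892, ∅, ∅, 244, ∅, 319, 644, ∅, 620]

2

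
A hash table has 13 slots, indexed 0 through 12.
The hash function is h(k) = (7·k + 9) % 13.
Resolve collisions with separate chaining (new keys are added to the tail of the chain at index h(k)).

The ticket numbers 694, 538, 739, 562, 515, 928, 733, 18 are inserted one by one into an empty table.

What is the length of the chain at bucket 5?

694 → bucket 5
538 → bucket 5 (collision)
739 → bucket 8
562 → bucket 4
515 → bucket 0
928 → bucket 5 (collision)
733 → bucket 5 (collision)
18 → bucket 5 (collision)
Final buckets:
0: 515
1: _
2: _
3: _
4: 562
5: 694 -> 538 -> 928 -> 733 -> 18
6: _
7: _
8: 739
9: _
10: _
11: _
12: _

5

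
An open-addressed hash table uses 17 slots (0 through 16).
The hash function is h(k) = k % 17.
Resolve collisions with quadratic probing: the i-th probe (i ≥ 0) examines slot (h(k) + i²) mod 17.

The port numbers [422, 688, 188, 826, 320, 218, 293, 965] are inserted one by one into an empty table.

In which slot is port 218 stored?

6

422 hashes to 14; slot 14 is free -> place at 14.
688 hashes to 8; slot 8 is free -> place at 8.
188 hashes to 1; slot 1 is free -> place at 1.
826 hashes to 10; slot 10 is free -> place at 10.
320 hashes to 14; 14 taken -> place at 15.
218 hashes to 14; 14,15,1 taken -> place at 6.
293 hashes to 4; slot 4 is free -> place at 4.
965 hashes to 13; slot 13 is free -> place at 13.
Table: [_, 188, _, _, 293, _, 218, _, 688, _, 826, _, _, 965, 422, 320, _]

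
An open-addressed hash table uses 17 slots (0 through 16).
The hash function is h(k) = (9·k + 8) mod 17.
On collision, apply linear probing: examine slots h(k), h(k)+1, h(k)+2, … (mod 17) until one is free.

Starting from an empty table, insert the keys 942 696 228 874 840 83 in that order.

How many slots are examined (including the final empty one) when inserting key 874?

942 hashes to 3; slot 3 is free -> place at 3.
696 hashes to 16; slot 16 is free -> place at 16.
228 hashes to 3; 3 taken -> place at 4.
874 hashes to 3; 3,4 taken -> place at 5.
840 hashes to 3; 3,4,5 taken -> place at 6.
83 hashes to 7; slot 7 is free -> place at 7.
Table: [., ., ., 942, 228, 874, 840, 83, ., ., ., ., ., ., ., ., 696]

3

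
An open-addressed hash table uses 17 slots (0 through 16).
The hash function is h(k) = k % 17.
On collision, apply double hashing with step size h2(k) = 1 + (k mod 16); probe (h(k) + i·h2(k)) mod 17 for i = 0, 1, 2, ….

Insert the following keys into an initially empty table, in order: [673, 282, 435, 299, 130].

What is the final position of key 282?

4

673: h=10 -> slot 10
282: h=10, h2=11, probe 10,4 -> slot 4
435: h=10, h2=4, probe 10,14 -> slot 14
299: h=10, h2=12, probe 10,5 -> slot 5
130: h=11 -> slot 11
Table: [_, _, _, _, 282, 299, _, _, _, _, 673, 130, _, _, 435, _, _]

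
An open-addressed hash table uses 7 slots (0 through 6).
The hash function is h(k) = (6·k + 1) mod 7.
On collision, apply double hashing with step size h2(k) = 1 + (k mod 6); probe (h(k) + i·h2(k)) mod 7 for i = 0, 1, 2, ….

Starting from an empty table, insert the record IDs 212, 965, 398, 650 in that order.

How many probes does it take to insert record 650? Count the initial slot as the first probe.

212 hashes to 6; slot 6 is free -> place at 6.
965 hashes to 2; slot 2 is free -> place at 2.
398 hashes to 2, h2=3; 2 taken -> place at 5.
650 hashes to 2, h2=3; 2,5 taken -> place at 1.
Table: [-, 650, 965, -, -, 398, 212]

3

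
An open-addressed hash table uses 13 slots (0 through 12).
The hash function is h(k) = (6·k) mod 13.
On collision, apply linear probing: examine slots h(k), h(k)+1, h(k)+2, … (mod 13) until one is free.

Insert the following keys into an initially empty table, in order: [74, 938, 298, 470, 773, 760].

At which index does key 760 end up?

11

74: h=2 → slot 2
938: h=12 → slot 12
298: h=7 → slot 7
470: h=12, probe 12,0 → slot 0
773: h=10 → slot 10
760: h=10, probe 10,11 → slot 11
Table: [470, ., 74, ., ., ., ., 298, ., ., 773, 760, 938]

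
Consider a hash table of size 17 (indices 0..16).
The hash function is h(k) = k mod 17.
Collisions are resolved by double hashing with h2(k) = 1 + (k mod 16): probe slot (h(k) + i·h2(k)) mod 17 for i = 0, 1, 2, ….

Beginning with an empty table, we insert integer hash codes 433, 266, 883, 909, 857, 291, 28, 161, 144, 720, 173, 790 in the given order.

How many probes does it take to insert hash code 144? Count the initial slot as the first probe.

433: h=8 -> slot 8
266: h=11 -> slot 11
883: h=16 -> slot 16
909: h=8, h2=14, probe 8,5 -> slot 5
857: h=7 -> slot 7
291: h=2 -> slot 2
28: h=11, h2=13, probe 11,7,3 -> slot 3
161: h=8, h2=2, probe 8,10 -> slot 10
144: h=8, h2=1, probe 8,9 -> slot 9
720: h=6 -> slot 6
173: h=3, h2=14, probe 3,0 -> slot 0
790: h=8, h2=7, probe 8,15 -> slot 15
Table: [173, ∅, 291, 28, ∅, 909, 720, 857, 433, 144, 161, 266, ∅, ∅, ∅, 790, 883]

2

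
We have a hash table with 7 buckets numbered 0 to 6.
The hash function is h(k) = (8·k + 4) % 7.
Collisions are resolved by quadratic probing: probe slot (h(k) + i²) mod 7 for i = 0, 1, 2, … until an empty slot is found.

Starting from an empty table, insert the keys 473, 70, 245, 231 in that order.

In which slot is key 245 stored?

473 hashes to 1; slot 1 is free => place at 1.
70 hashes to 4; slot 4 is free => place at 4.
245 hashes to 4; 4 taken => place at 5.
231 hashes to 4; 4,5,1 taken => place at 6.
Table: [-, 473, -, -, 70, 245, 231]

5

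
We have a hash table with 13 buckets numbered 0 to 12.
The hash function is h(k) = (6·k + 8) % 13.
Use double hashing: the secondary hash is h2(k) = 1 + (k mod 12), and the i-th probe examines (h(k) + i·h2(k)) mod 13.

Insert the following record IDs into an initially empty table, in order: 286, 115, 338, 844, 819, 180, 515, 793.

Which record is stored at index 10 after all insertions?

286 hashes to 8; slot 8 is free -> place at 8.
115 hashes to 9; slot 9 is free -> place at 9.
338 hashes to 8, h2=3; 8 taken -> place at 11.
844 hashes to 2; slot 2 is free -> place at 2.
819 hashes to 8, h2=4; 8 taken -> place at 12.
180 hashes to 9, h2=1; 9 taken -> place at 10.
515 hashes to 4; slot 4 is free -> place at 4.
793 hashes to 8, h2=2; 8,10,12 taken -> place at 1.
Table: [., 793, 844, ., 515, ., ., ., 286, 115, 180, 338, 819]

180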